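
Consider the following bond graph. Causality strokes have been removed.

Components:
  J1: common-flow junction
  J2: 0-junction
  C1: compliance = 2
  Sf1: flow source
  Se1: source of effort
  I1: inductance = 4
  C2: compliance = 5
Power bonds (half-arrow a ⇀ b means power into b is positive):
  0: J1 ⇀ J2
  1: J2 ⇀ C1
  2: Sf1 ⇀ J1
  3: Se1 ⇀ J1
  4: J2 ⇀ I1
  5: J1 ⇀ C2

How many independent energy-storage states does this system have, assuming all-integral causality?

3  (C1, C2, I1 all integral)

bond 2 stroke→Sf1  (Sf1 fixes flow; stroke at Sf1)
bond 3 stroke→J1  (Se1: effort source, stroke at far end)
bond 0 stroke→J1  (1-jn J1 has f-setter on 2)
bond 5 stroke→J1  (J1 flow already set via bond 2)
bond 1 stroke→J2  (C1 integral (e out))
bond 4 stroke→I1  (J2 effort already set via bond 1)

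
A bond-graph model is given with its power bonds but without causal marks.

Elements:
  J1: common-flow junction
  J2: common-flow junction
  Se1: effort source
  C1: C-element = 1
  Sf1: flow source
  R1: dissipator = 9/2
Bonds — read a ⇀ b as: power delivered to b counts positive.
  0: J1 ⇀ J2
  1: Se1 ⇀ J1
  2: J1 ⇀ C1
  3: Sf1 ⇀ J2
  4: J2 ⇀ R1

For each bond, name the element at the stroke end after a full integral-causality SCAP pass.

b1 →J1  (Se1: effort source, stroke at far end)
b3 →Sf1  (Sf1: flow source, stroke at near end)
b0 →J2  (1-jn J2 has f-setter on 3)
b4 →J2  (1-jn J2 has f-setter on 3)
b2 →J1  (common-f at J1 fixed by 0)

β0 |J2
β1 |J1
β2 |J1
β3 |Sf1
β4 |J2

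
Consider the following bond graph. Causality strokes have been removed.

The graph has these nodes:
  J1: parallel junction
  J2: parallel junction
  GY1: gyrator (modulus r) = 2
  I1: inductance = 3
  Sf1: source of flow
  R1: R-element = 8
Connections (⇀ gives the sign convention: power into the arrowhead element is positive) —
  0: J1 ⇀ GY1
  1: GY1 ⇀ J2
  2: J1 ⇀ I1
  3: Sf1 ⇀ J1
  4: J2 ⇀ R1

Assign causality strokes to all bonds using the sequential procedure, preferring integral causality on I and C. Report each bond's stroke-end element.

b3 →Sf1  (Sf1: flow source, stroke at near end)
b2 →I1  (I1 integral (f out))
b0 →J1  (J1 needs exactly one e-in)
b1 →J2  (GY GY1: same side as bond 0)
b4 →R1  (common-e at J2 fixed by 1)

b0 |J1
b1 |J2
b2 |I1
b3 |Sf1
b4 |R1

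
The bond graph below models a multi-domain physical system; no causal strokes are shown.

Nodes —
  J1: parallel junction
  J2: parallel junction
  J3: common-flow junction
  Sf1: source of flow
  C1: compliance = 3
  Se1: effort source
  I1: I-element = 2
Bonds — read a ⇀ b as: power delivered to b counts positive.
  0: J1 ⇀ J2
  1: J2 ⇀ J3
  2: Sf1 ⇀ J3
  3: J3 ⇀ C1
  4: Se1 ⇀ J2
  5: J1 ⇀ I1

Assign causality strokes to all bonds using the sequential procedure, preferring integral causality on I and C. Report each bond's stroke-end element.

#2 →Sf1  (Sf1 (Sf) sets flow on bond)
#4 →J2  (Se1 fixes effort; stroke away)
#0 →J1  (0-jn J2 has e-setter on 4)
#1 →J3  (J2: bond 4 brought effort, rest push out)
#3 →J3  (common-f at J3 fixed by 2)
#5 →I1  (J1 effort already set via bond 0)

bond 0 stroke at J1
bond 1 stroke at J3
bond 2 stroke at Sf1
bond 3 stroke at J3
bond 4 stroke at J2
bond 5 stroke at I1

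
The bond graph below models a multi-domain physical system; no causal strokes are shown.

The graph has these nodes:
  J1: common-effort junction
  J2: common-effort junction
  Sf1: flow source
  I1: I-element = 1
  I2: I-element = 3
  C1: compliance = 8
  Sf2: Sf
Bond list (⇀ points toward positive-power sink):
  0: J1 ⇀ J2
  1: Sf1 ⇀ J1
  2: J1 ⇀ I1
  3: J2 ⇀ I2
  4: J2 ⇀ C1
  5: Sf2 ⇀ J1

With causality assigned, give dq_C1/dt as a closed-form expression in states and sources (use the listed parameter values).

dq_C1/dt = F_Sf1 + F_Sf2 - p_I1 - p_I2/3

b1 stroke→Sf1  (Sf1 (Sf) sets flow on bond)
b5 stroke→Sf2  (Sf2 fixes flow; stroke at Sf2)
b2 stroke→I1  (prefer integral on I1)
b0 stroke→J1  (only one effort-in slot at J1)
b3 stroke→I2  (I2 outputs flow p/I2)
b4 stroke→J2  (J2 needs exactly one e-in)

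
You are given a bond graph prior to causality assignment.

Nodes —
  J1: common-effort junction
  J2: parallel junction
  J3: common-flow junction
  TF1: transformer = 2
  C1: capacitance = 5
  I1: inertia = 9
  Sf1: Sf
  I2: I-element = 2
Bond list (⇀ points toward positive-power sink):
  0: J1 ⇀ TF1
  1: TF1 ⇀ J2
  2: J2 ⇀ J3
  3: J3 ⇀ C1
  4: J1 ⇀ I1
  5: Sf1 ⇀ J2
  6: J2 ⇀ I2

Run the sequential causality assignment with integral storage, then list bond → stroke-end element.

β5 stroke→Sf1  (source Sf1 imposes f)
β3 stroke→J3  (C1 outputs effort q/C1)
β2 stroke→J2  (closing 1-jn rule on J3)
β1 stroke→TF1  (common-e at J2 fixed by 2)
β6 stroke→I2  (common-e at J2 fixed by 2)
β0 stroke→J1  (TF TF1: opposite of bond 1)
β4 stroke→I1  (J1: bond 0 brought effort, rest push out)

bond 0 stroke at J1
bond 1 stroke at TF1
bond 2 stroke at J2
bond 3 stroke at J3
bond 4 stroke at I1
bond 5 stroke at Sf1
bond 6 stroke at I2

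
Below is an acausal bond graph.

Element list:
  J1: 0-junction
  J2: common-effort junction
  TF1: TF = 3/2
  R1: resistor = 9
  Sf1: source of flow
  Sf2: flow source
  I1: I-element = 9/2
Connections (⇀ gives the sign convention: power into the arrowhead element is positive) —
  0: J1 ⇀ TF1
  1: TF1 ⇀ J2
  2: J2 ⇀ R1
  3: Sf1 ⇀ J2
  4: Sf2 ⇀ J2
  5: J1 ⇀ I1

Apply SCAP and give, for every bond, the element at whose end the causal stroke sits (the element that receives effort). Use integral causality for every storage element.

β3 |Sf1  (Sf1: flow source, stroke at near end)
β4 |Sf2  (Sf2 fixes flow; stroke at Sf2)
β5 |I1  (I1: I, integral causality)
β0 |J1  (J1: last free bond brings effort in)
β1 |TF1  (through TF1, causality passes straight; one stroke at TF1)
β2 |J2  (J2 needs exactly one e-in)

#0 stroke→J1
#1 stroke→TF1
#2 stroke→J2
#3 stroke→Sf1
#4 stroke→Sf2
#5 stroke→I1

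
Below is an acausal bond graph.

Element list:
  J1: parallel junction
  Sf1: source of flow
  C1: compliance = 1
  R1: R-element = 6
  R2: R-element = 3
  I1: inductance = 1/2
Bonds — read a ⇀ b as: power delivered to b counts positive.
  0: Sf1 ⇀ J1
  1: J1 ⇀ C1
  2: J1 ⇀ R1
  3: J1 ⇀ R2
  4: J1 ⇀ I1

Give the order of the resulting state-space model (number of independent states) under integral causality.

2  (C1, I1 all integral)

β0 stroke at Sf1  (Sf1 fixes flow; stroke at Sf1)
β1 stroke at J1  (C1: C, integral causality)
β2 stroke at R1  (common-e at J1 fixed by 1)
β3 stroke at R2  (0-jn J1 has e-setter on 1)
β4 stroke at I1  (J1 effort already set via bond 1)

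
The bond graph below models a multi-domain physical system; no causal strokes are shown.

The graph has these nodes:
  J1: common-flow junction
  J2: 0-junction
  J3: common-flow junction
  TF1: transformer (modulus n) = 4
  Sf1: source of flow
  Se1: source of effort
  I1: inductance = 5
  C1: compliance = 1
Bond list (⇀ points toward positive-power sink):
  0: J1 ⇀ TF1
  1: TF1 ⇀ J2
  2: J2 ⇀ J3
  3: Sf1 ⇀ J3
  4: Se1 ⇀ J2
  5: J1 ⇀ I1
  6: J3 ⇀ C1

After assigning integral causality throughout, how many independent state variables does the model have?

bond 3 →Sf1  (source Sf1 imposes f)
bond 4 →J2  (Se1 (Se) sets effort on bond)
bond 1 →TF1  (J2 effort already set via bond 4)
bond 2 →J3  (J2 effort already set via bond 4)
bond 6 →J3  (1-jn J3 has f-setter on 3)
bond 0 →J1  (through TF1, causality passes straight; one stroke at TF1)
bond 5 →I1  (J1 needs exactly one f-in)

2  (C1, I1 all integral)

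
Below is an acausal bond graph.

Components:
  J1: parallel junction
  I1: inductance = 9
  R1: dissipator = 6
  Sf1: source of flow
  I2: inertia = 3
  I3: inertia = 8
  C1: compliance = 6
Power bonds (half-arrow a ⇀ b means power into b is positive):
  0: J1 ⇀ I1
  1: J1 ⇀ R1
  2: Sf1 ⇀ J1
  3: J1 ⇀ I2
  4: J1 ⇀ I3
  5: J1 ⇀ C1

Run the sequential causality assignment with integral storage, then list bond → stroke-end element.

bond 2 →Sf1  (Sf1: flow source, stroke at near end)
bond 0 →I1  (I1: I, integral causality)
bond 3 →I2  (I2: I, integral causality)
bond 4 →I3  (I3 integral (f out))
bond 5 →J1  (C1 outputs effort q/C1)
bond 1 →R1  (J1: bond 5 brought effort, rest push out)

bond 0 |I1
bond 1 |R1
bond 2 |Sf1
bond 3 |I2
bond 4 |I3
bond 5 |J1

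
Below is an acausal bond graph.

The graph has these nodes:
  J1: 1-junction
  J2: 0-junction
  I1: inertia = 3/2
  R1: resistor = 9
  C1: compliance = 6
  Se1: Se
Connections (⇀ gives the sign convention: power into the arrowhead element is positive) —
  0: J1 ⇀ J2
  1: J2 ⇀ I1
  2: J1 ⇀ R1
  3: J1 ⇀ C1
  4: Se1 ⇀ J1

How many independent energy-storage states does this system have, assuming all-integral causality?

β4 |J1  (Se1: effort source, stroke at far end)
β1 |I1  (prefer integral on I1)
β0 |J2  (only one effort-in slot at J2)
β2 |J1  (J1: bond 0 brought flow, rest push out)
β3 |J1  (common-f at J1 fixed by 0)

2  (C1, I1 all integral)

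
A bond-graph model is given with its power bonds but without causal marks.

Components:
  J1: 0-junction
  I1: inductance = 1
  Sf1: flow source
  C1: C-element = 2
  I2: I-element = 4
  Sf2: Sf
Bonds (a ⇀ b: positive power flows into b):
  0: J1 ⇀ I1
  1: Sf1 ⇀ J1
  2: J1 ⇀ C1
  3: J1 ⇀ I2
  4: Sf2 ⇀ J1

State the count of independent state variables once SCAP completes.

3  (C1, I1, I2 all integral)

b1 stroke at Sf1  (Sf1 (Sf) sets flow on bond)
b4 stroke at Sf2  (Sf2 (Sf) sets flow on bond)
b0 stroke at I1  (I1 integral (f out))
b2 stroke at J1  (C1 integral (e out))
b3 stroke at I2  (0-jn J1 has e-setter on 2)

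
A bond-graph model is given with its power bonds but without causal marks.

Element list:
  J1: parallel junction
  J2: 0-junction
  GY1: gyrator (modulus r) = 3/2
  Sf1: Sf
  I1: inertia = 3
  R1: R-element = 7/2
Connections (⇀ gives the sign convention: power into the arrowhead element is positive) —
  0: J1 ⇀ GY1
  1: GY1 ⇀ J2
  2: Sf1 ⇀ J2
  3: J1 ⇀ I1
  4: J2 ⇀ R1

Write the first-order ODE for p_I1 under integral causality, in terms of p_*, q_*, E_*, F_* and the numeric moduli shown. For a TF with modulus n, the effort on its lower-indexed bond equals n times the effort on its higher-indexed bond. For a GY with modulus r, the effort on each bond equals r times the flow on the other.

#2 stroke at Sf1  (source Sf1 imposes f)
#3 stroke at I1  (prefer integral on I1)
#0 stroke at J1  (J1 needs exactly one e-in)
#1 stroke at J2  (GY1: gyrator matches bond 0)
#4 stroke at R1  (J2 effort already set via bond 1)

dp_I1/dt = -3*F_Sf1/2 - 3*p_I1/14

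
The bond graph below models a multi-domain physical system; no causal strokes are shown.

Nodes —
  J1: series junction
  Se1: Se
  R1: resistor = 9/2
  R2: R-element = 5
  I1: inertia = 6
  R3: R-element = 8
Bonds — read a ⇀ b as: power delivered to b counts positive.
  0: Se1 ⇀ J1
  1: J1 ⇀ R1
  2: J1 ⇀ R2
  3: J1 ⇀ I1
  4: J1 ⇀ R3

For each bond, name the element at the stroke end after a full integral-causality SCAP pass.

β0 |J1
β1 |J1
β2 |J1
β3 |I1
β4 |J1

bond 0 →J1  (Se1: effort source, stroke at far end)
bond 3 →I1  (prefer integral on I1)
bond 1 →J1  (J1: bond 3 brought flow, rest push out)
bond 2 →J1  (J1 flow already set via bond 3)
bond 4 →J1  (J1: bond 3 brought flow, rest push out)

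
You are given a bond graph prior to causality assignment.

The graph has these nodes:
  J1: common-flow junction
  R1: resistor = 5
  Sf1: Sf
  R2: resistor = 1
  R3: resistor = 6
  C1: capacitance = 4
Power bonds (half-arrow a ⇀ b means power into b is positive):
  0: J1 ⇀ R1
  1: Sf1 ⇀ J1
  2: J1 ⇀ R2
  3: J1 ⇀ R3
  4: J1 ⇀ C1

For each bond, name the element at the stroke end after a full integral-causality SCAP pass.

#1 |Sf1  (source Sf1 imposes f)
#0 |J1  (J1 flow already set via bond 1)
#2 |J1  (J1: bond 1 brought flow, rest push out)
#3 |J1  (J1 flow already set via bond 1)
#4 |J1  (1-jn J1 has f-setter on 1)

bond 0 stroke→J1
bond 1 stroke→Sf1
bond 2 stroke→J1
bond 3 stroke→J1
bond 4 stroke→J1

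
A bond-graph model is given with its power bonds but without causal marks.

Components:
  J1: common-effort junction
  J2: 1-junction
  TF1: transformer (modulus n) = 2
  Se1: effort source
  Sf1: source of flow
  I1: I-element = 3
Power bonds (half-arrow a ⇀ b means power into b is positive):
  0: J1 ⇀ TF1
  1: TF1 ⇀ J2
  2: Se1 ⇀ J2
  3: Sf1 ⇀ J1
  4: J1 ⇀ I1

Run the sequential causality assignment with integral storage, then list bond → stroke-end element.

b0 stroke→J1
b1 stroke→TF1
b2 stroke→J2
b3 stroke→Sf1
b4 stroke→I1

β2 →J2  (Se1 (Se) sets effort on bond)
β3 →Sf1  (Sf1 fixes flow; stroke at Sf1)
β1 →TF1  (J2 needs exactly one f-in)
β0 →J1  (TF TF1: opposite of bond 1)
β4 →I1  (0-jn J1 has e-setter on 0)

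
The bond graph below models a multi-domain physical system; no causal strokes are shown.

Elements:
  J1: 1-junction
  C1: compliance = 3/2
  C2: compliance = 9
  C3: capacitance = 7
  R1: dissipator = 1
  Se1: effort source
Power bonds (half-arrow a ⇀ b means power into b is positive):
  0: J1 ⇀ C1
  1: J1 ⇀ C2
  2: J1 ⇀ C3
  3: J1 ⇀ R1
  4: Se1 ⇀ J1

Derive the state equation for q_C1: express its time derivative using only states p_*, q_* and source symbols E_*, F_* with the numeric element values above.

b4 →J1  (Se1 (Se) sets effort on bond)
b0 →J1  (C1: C, integral causality)
b1 →J1  (C2 integral (e out))
b2 →J1  (C3: C, integral causality)
b3 →R1  (J1: last free bond brings flow in)

dq_C1/dt = E_Se1 - 2*q_C1/3 - q_C2/9 - q_C3/7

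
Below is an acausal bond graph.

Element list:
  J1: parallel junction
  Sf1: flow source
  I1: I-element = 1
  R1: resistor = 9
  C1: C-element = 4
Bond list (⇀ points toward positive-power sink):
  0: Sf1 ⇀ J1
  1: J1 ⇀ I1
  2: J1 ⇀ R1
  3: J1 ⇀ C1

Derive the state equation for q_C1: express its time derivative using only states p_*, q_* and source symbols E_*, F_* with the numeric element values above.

dq_C1/dt = F_Sf1 - p_I1 - q_C1/36

bond 0 |Sf1  (Sf1 (Sf) sets flow on bond)
bond 1 |I1  (prefer integral on I1)
bond 3 |J1  (C1 outputs effort q/C1)
bond 2 |R1  (J1 effort already set via bond 3)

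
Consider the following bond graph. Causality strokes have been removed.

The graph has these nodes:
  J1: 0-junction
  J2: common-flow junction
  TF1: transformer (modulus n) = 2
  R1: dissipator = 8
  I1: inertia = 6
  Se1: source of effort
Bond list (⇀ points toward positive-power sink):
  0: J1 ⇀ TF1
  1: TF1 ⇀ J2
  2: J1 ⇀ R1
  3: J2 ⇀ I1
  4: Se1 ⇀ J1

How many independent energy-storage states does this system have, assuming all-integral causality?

1  (I1 all integral)

β4 stroke at J1  (Se1 fixes effort; stroke away)
β0 stroke at TF1  (0-jn J1 has e-setter on 4)
β2 stroke at R1  (common-e at J1 fixed by 4)
β1 stroke at J2  (TF1: transformer flips bond 0)
β3 stroke at I1  (closing 1-jn rule on J2)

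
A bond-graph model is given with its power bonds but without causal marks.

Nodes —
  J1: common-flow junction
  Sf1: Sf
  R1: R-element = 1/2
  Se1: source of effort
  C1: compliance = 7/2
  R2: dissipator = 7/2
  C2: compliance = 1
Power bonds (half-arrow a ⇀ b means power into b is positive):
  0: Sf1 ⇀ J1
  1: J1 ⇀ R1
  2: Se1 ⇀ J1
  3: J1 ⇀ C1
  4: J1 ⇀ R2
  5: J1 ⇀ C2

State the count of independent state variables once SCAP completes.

2  (C1, C2 all integral)

b0 |Sf1  (Sf1: flow source, stroke at near end)
b2 |J1  (Se1 fixes effort; stroke away)
b1 |J1  (common-f at J1 fixed by 0)
b3 |J1  (J1: bond 0 brought flow, rest push out)
b4 |J1  (J1 flow already set via bond 0)
b5 |J1  (J1: bond 0 brought flow, rest push out)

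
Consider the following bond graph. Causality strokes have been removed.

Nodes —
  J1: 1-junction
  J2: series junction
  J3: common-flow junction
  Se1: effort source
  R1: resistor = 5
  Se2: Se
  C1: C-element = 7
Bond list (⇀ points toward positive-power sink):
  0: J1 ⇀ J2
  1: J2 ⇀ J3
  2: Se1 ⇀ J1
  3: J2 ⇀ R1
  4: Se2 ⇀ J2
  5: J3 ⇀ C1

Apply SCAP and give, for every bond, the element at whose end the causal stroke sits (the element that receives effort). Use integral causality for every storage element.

#0 stroke at J2
#1 stroke at J2
#2 stroke at J1
#3 stroke at R1
#4 stroke at J2
#5 stroke at J3

#2 |J1  (source Se1 imposes e)
#4 |J2  (Se2 fixes effort; stroke away)
#0 |J2  (only one flow-in slot at J1)
#5 |J3  (C1 integral (e out))
#1 |J2  (J3 needs exactly one f-in)
#3 |R1  (J2 needs exactly one f-in)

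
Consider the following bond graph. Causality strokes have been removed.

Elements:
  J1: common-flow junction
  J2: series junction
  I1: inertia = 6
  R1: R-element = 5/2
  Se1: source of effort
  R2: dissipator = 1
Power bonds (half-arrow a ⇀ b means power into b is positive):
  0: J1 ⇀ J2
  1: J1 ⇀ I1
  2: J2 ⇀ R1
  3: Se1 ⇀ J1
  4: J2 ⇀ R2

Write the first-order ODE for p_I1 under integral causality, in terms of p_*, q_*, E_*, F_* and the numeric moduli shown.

dp_I1/dt = E_Se1 - 7*p_I1/12

β3 →J1  (Se1 fixes effort; stroke away)
β1 →I1  (I1 integral (f out))
β0 →J1  (1-jn J1 has f-setter on 1)
β2 →J2  (J2 flow already set via bond 0)
β4 →J2  (J2 flow already set via bond 0)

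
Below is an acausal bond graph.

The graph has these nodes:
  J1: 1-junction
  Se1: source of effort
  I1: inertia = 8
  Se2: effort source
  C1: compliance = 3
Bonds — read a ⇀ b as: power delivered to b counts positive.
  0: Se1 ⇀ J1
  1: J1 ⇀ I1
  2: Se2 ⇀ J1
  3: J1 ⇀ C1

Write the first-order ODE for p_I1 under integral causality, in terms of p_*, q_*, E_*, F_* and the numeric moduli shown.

β0 stroke at J1  (Se1: effort source, stroke at far end)
β2 stroke at J1  (Se2: effort source, stroke at far end)
β1 stroke at I1  (prefer integral on I1)
β3 stroke at J1  (J1 flow already set via bond 1)

dp_I1/dt = E_Se1 + E_Se2 - q_C1/3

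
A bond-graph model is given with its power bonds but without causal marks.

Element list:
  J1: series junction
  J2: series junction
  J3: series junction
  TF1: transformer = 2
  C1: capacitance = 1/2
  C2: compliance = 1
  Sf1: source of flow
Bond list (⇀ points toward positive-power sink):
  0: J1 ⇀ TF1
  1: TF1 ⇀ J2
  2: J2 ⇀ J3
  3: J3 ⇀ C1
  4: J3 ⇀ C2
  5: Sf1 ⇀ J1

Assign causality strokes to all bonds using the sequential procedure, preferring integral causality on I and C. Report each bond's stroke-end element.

bond 5 stroke at Sf1  (Sf1 (Sf) sets flow on bond)
bond 0 stroke at J1  (J1 flow already set via bond 5)
bond 1 stroke at TF1  (through TF1, causality passes straight; one stroke at TF1)
bond 2 stroke at J2  (1-jn J2 has f-setter on 1)
bond 3 stroke at J3  (J3 flow already set via bond 2)
bond 4 stroke at J3  (1-jn J3 has f-setter on 2)

bond 0 stroke→J1
bond 1 stroke→TF1
bond 2 stroke→J2
bond 3 stroke→J3
bond 4 stroke→J3
bond 5 stroke→Sf1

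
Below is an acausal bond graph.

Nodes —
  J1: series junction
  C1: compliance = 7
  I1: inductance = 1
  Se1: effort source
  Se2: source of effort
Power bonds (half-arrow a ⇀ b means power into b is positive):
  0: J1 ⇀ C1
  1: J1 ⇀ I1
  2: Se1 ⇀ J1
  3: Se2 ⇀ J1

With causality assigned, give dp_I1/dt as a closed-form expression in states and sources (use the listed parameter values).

#2 stroke→J1  (Se1 fixes effort; stroke away)
#3 stroke→J1  (source Se2 imposes e)
#0 stroke→J1  (C1 integral (e out))
#1 stroke→I1  (closing 1-jn rule on J1)

dp_I1/dt = E_Se1 + E_Se2 - q_C1/7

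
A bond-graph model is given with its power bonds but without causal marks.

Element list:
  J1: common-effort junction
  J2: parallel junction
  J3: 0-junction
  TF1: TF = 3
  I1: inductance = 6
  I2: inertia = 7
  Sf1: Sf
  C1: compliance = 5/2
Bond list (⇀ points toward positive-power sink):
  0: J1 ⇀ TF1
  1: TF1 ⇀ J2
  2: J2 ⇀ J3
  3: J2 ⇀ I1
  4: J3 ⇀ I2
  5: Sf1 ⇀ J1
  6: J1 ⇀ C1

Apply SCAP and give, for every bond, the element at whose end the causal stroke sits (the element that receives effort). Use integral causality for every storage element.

b5 stroke at Sf1  (source Sf1 imposes f)
b3 stroke at I1  (I1 outputs flow p/I1)
b4 stroke at I2  (I2 integral (f out))
b2 stroke at J3  (closing 0-jn rule on J3)
b1 stroke at J2  (closing 0-jn rule on J2)
b0 stroke at TF1  (through TF1, causality passes straight; one stroke at TF1)
b6 stroke at J1  (J1: last free bond brings effort in)

bond 0 →TF1
bond 1 →J2
bond 2 →J3
bond 3 →I1
bond 4 →I2
bond 5 →Sf1
bond 6 →J1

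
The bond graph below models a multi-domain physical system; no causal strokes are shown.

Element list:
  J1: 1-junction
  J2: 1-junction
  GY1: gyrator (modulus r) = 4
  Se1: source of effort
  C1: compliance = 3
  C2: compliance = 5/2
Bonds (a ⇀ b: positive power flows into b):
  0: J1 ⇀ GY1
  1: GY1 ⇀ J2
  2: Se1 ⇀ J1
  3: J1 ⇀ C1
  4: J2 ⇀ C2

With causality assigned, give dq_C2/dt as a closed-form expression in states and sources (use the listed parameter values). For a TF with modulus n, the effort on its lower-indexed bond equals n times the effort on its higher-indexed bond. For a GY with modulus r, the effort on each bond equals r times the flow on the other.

dq_C2/dt = E_Se1/4 - q_C1/12

#2 →J1  (source Se1 imposes e)
#3 →J1  (C1 outputs effort q/C1)
#0 →GY1  (J1: last free bond brings flow in)
#1 →GY1  (GY GY1: same side as bond 0)
#4 →J2  (J2 flow already set via bond 1)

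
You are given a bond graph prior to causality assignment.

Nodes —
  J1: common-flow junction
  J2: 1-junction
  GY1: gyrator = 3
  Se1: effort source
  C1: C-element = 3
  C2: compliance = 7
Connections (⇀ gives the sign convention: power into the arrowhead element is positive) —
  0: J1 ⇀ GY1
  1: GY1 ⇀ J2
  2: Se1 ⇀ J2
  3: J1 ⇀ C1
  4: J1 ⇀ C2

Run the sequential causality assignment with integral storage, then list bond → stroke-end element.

bond 0 →GY1
bond 1 →GY1
bond 2 →J2
bond 3 →J1
bond 4 →J1

β2 stroke→J2  (Se1 fixes effort; stroke away)
β1 stroke→GY1  (closing 1-jn rule on J2)
β0 stroke→GY1  (through GY1, causality inverts; strokes same side of GY1)
β3 stroke→J1  (1-jn J1 has f-setter on 0)
β4 stroke→J1  (J1 flow already set via bond 0)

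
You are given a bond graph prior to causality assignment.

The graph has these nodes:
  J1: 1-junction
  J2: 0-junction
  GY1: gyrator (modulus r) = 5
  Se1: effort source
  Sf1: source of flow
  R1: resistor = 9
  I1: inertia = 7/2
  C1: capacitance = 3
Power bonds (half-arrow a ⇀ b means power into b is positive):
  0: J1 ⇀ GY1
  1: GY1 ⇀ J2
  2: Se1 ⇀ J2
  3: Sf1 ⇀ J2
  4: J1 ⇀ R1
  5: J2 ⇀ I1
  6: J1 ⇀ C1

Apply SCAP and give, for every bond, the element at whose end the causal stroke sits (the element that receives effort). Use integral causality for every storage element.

#0 stroke→GY1
#1 stroke→GY1
#2 stroke→J2
#3 stroke→Sf1
#4 stroke→J1
#5 stroke→I1
#6 stroke→J1

b2 |J2  (Se1 (Se) sets effort on bond)
b3 |Sf1  (Sf1 (Sf) sets flow on bond)
b1 |GY1  (J2 effort already set via bond 2)
b5 |I1  (J2 effort already set via bond 2)
b0 |GY1  (through GY1, causality inverts; strokes same side of GY1)
b4 |J1  (1-jn J1 has f-setter on 0)
b6 |J1  (common-f at J1 fixed by 0)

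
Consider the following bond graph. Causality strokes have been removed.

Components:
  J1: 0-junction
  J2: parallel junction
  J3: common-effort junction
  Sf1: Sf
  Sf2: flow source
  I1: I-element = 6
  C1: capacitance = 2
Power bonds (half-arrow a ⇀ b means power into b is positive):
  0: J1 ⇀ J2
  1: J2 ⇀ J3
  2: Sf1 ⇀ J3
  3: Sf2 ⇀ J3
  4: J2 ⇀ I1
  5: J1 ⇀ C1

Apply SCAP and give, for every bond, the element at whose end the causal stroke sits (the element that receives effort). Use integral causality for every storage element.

b2 stroke→Sf1  (Sf1 fixes flow; stroke at Sf1)
b3 stroke→Sf2  (Sf2 fixes flow; stroke at Sf2)
b1 stroke→J3  (only one effort-in slot at J3)
b4 stroke→I1  (I1 integral (f out))
b0 stroke→J2  (J2 needs exactly one e-in)
b5 stroke→J1  (closing 0-jn rule on J1)

#0 →J2
#1 →J3
#2 →Sf1
#3 →Sf2
#4 →I1
#5 →J1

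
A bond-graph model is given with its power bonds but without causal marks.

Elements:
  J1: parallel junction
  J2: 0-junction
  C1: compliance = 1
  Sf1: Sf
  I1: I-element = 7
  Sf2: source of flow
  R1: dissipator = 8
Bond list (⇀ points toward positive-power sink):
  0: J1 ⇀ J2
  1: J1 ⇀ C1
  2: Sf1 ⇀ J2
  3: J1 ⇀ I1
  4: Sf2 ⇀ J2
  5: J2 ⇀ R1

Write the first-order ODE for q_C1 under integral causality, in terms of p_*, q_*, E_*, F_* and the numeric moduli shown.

bond 2 stroke→Sf1  (Sf1 (Sf) sets flow on bond)
bond 4 stroke→Sf2  (Sf2: flow source, stroke at near end)
bond 1 stroke→J1  (C1 integral (e out))
bond 0 stroke→J2  (J1: bond 1 brought effort, rest push out)
bond 3 stroke→I1  (J1: bond 1 brought effort, rest push out)
bond 5 stroke→R1  (J2: bond 0 brought effort, rest push out)

dq_C1/dt = F_Sf1 + F_Sf2 - p_I1/7 - q_C1/8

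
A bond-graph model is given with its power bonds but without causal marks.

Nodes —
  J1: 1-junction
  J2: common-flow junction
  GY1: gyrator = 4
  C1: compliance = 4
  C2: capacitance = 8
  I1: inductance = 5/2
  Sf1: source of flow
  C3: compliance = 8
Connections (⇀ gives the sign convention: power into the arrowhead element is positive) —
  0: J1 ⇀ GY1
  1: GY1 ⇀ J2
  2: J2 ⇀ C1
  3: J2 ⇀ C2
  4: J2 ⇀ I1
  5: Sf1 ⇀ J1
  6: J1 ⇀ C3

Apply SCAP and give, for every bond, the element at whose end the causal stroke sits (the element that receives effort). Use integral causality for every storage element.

bond 0 →J1
bond 1 →J2
bond 2 →J2
bond 3 →J2
bond 4 →I1
bond 5 →Sf1
bond 6 →J1

bond 5 stroke→Sf1  (Sf1 (Sf) sets flow on bond)
bond 0 stroke→J1  (1-jn J1 has f-setter on 5)
bond 6 stroke→J1  (J1 flow already set via bond 5)
bond 1 stroke→J2  (GY1: gyrator matches bond 0)
bond 2 stroke→J2  (C1 outputs effort q/C1)
bond 3 stroke→J2  (C2: C, integral causality)
bond 4 stroke→I1  (J2: last free bond brings flow in)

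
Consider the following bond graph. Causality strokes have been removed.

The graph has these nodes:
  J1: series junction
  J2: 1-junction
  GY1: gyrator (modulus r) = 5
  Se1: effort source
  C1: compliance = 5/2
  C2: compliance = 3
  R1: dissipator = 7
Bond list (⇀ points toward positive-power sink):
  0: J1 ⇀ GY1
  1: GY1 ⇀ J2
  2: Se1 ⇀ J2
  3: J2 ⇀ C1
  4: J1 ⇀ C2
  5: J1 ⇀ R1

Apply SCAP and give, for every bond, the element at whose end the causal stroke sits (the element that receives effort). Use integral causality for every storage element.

bond 2 stroke→J2  (source Se1 imposes e)
bond 3 stroke→J2  (C1: C, integral causality)
bond 1 stroke→GY1  (closing 1-jn rule on J2)
bond 0 stroke→GY1  (GY GY1: same side as bond 1)
bond 4 stroke→J1  (J1: bond 0 brought flow, rest push out)
bond 5 stroke→J1  (J1: bond 0 brought flow, rest push out)

b0 stroke at GY1
b1 stroke at GY1
b2 stroke at J2
b3 stroke at J2
b4 stroke at J1
b5 stroke at J1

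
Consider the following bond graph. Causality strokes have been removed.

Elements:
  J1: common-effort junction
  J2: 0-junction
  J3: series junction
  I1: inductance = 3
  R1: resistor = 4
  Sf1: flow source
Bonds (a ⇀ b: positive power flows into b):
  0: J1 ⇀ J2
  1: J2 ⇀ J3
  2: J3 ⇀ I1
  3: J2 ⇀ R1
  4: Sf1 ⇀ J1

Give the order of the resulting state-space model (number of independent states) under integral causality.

1  (I1 all integral)

bond 4 |Sf1  (Sf1 (Sf) sets flow on bond)
bond 0 |J1  (J1 needs exactly one e-in)
bond 2 |I1  (I1: I, integral causality)
bond 1 |J3  (J3: bond 2 brought flow, rest push out)
bond 3 |J2  (J2: last free bond brings effort in)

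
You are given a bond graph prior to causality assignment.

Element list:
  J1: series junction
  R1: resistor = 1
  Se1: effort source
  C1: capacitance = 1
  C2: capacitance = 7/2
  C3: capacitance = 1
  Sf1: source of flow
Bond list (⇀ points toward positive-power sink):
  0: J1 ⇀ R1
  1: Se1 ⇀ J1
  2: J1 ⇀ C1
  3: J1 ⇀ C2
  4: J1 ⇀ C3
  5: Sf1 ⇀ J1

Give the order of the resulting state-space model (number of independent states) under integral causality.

β1 stroke at J1  (Se1 (Se) sets effort on bond)
β5 stroke at Sf1  (Sf1 fixes flow; stroke at Sf1)
β0 stroke at J1  (J1 flow already set via bond 5)
β2 stroke at J1  (1-jn J1 has f-setter on 5)
β3 stroke at J1  (common-f at J1 fixed by 5)
β4 stroke at J1  (J1 flow already set via bond 5)

3  (C1, C2, C3 all integral)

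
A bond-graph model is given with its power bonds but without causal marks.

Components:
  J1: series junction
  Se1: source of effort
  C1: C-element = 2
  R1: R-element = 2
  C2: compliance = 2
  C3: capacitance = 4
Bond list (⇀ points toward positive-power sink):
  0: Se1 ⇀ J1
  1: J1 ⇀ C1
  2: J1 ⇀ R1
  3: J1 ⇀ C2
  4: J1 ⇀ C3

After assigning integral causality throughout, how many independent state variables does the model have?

3  (C1, C2, C3 all integral)

b0 stroke→J1  (Se1 fixes effort; stroke away)
b1 stroke→J1  (prefer integral on C1)
b3 stroke→J1  (C2 integral (e out))
b4 stroke→J1  (C3: C, integral causality)
b2 stroke→R1  (closing 1-jn rule on J1)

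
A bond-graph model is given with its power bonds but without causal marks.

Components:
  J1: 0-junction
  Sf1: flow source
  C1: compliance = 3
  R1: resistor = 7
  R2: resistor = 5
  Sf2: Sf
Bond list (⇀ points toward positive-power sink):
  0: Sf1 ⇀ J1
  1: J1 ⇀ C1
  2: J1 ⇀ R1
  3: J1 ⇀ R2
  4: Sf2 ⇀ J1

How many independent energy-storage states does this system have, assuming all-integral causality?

bond 0 stroke at Sf1  (Sf1: flow source, stroke at near end)
bond 4 stroke at Sf2  (source Sf2 imposes f)
bond 1 stroke at J1  (prefer integral on C1)
bond 2 stroke at R1  (common-e at J1 fixed by 1)
bond 3 stroke at R2  (0-jn J1 has e-setter on 1)

1  (C1 all integral)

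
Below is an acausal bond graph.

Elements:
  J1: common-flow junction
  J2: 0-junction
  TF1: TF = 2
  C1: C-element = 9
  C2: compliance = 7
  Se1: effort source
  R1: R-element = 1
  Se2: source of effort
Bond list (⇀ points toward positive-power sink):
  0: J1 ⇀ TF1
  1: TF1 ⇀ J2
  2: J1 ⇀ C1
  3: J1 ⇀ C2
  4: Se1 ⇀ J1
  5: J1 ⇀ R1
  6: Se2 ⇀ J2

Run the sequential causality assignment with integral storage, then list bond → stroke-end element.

β4 |J1  (Se1 fixes effort; stroke away)
β6 |J2  (Se2 (Se) sets effort on bond)
β1 |TF1  (0-jn J2 has e-setter on 6)
β0 |J1  (TF1: transformer flips bond 1)
β2 |J1  (C1 integral (e out))
β3 |J1  (C2 outputs effort q/C2)
β5 |R1  (J1: last free bond brings flow in)

#0 →J1
#1 →TF1
#2 →J1
#3 →J1
#4 →J1
#5 →R1
#6 →J2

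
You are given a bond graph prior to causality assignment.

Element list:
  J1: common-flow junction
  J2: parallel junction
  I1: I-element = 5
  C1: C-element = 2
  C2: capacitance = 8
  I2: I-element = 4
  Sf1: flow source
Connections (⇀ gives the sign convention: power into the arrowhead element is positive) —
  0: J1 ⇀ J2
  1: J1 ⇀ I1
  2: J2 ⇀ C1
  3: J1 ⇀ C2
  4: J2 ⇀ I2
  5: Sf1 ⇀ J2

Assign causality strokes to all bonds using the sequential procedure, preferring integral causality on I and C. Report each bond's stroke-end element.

b5 |Sf1  (Sf1 (Sf) sets flow on bond)
b1 |I1  (prefer integral on I1)
b0 |J1  (J1 flow already set via bond 1)
b3 |J1  (common-f at J1 fixed by 1)
b2 |J2  (C1: C, integral causality)
b4 |I2  (J2: bond 2 brought effort, rest push out)

#0 stroke→J1
#1 stroke→I1
#2 stroke→J2
#3 stroke→J1
#4 stroke→I2
#5 stroke→Sf1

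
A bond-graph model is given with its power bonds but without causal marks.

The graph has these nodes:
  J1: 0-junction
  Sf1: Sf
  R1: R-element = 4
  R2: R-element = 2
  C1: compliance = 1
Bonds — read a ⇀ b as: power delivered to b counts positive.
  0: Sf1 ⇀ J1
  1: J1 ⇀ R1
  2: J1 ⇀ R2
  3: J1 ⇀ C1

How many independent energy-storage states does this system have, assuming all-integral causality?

β0 stroke→Sf1  (Sf1 (Sf) sets flow on bond)
β3 stroke→J1  (C1 integral (e out))
β1 stroke→R1  (0-jn J1 has e-setter on 3)
β2 stroke→R2  (common-e at J1 fixed by 3)

1  (C1 all integral)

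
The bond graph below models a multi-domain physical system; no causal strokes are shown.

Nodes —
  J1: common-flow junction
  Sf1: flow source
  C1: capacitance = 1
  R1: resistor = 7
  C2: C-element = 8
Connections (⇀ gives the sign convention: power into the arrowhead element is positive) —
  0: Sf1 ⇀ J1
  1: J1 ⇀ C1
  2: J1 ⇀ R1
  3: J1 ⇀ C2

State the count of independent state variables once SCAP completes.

2  (C1, C2 all integral)

#0 →Sf1  (Sf1: flow source, stroke at near end)
#1 →J1  (J1: bond 0 brought flow, rest push out)
#2 →J1  (common-f at J1 fixed by 0)
#3 →J1  (J1 flow already set via bond 0)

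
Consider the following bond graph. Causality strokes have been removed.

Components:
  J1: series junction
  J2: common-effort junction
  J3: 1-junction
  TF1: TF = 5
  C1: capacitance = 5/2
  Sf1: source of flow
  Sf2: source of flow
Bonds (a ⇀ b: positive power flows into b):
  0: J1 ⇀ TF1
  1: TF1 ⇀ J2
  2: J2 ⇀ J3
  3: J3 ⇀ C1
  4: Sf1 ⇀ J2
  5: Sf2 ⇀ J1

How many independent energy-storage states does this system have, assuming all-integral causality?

b4 stroke→Sf1  (Sf1: flow source, stroke at near end)
b5 stroke→Sf2  (Sf2 (Sf) sets flow on bond)
b0 stroke→J1  (J1: bond 5 brought flow, rest push out)
b1 stroke→TF1  (TF TF1: opposite of bond 0)
b2 stroke→J2  (J2: last free bond brings effort in)
b3 stroke→J3  (1-jn J3 has f-setter on 2)

1  (C1 all integral)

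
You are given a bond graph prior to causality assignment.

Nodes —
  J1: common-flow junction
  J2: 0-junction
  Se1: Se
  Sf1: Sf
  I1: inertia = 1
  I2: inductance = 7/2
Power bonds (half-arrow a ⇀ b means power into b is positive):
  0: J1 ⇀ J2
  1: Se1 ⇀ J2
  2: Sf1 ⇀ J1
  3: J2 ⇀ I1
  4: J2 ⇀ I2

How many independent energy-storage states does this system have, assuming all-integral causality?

bond 1 |J2  (Se1 fixes effort; stroke away)
bond 2 |Sf1  (Sf1: flow source, stroke at near end)
bond 0 |J1  (common-f at J1 fixed by 2)
bond 3 |I1  (J2: bond 1 brought effort, rest push out)
bond 4 |I2  (common-e at J2 fixed by 1)

2  (I1, I2 all integral)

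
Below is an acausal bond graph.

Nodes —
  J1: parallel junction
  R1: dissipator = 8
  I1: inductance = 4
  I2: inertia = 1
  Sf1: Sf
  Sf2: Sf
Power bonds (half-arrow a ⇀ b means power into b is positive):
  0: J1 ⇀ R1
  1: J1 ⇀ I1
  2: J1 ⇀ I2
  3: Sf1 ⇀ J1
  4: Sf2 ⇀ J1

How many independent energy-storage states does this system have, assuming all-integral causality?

#3 stroke at Sf1  (Sf1 (Sf) sets flow on bond)
#4 stroke at Sf2  (Sf2: flow source, stroke at near end)
#1 stroke at I1  (I1: I, integral causality)
#2 stroke at I2  (I2 outputs flow p/I2)
#0 stroke at J1  (closing 0-jn rule on J1)

2  (I1, I2 all integral)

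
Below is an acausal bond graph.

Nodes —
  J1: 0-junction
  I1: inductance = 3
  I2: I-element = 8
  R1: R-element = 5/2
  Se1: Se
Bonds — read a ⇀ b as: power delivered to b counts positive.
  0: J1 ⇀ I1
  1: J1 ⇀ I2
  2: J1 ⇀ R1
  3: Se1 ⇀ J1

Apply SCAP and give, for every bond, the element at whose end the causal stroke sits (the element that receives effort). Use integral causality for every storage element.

bond 0 stroke at I1
bond 1 stroke at I2
bond 2 stroke at R1
bond 3 stroke at J1

#3 stroke→J1  (Se1: effort source, stroke at far end)
#0 stroke→I1  (common-e at J1 fixed by 3)
#1 stroke→I2  (J1: bond 3 brought effort, rest push out)
#2 stroke→R1  (J1: bond 3 brought effort, rest push out)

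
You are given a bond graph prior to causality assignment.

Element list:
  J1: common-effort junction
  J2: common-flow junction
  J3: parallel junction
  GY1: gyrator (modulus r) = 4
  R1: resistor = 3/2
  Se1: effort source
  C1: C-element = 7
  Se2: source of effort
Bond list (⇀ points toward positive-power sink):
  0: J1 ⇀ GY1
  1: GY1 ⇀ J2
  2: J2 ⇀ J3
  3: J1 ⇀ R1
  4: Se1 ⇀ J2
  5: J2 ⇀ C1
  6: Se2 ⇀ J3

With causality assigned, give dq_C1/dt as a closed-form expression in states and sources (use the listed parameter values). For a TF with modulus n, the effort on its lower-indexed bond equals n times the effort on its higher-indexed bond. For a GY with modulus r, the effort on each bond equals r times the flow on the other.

b4 →J2  (Se1 fixes effort; stroke away)
b6 →J3  (Se2: effort source, stroke at far end)
b2 →J2  (J3: bond 6 brought effort, rest push out)
b5 →J2  (prefer integral on C1)
b1 →GY1  (closing 1-jn rule on J2)
b0 →GY1  (GY GY1: same side as bond 1)
b3 →J1  (closing 0-jn rule on J1)

dq_C1/dt = 3*E_Se1/32 - 3*E_Se2/32 - 3*q_C1/224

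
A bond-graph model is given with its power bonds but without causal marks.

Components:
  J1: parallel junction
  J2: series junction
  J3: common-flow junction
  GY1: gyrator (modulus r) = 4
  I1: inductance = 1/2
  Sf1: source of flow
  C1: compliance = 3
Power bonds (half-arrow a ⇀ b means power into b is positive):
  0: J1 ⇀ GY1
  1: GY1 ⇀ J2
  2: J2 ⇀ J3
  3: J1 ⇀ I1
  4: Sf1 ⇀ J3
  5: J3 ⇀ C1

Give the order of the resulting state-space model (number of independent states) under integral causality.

bond 4 stroke→Sf1  (Sf1 fixes flow; stroke at Sf1)
bond 2 stroke→J3  (J3 flow already set via bond 4)
bond 5 stroke→J3  (common-f at J3 fixed by 4)
bond 1 stroke→J2  (J2: bond 2 brought flow, rest push out)
bond 0 stroke→J1  (GY GY1: same side as bond 1)
bond 3 stroke→I1  (J1: bond 0 brought effort, rest push out)

2  (C1, I1 all integral)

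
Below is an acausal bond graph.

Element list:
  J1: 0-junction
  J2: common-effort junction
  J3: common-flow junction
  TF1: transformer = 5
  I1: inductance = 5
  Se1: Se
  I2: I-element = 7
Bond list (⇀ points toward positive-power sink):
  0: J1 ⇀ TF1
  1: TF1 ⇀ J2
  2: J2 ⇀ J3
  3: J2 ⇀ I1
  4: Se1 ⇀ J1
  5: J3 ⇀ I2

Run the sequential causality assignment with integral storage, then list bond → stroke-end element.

#4 |J1  (Se1 fixes effort; stroke away)
#0 |TF1  (J1 effort already set via bond 4)
#1 |J2  (TF1 one-in-one-out from 0)
#2 |J3  (0-jn J2 has e-setter on 1)
#3 |I1  (0-jn J2 has e-setter on 1)
#5 |I2  (J3 needs exactly one f-in)

bond 0 stroke at TF1
bond 1 stroke at J2
bond 2 stroke at J3
bond 3 stroke at I1
bond 4 stroke at J1
bond 5 stroke at I2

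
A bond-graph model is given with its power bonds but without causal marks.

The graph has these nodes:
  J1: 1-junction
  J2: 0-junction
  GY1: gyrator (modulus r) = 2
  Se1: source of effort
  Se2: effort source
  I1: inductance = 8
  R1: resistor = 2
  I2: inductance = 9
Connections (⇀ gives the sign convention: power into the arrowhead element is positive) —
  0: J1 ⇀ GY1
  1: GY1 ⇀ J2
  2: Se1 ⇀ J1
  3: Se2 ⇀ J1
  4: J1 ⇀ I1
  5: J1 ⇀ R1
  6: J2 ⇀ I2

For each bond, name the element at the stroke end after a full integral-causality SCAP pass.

β0 stroke→J1
β1 stroke→J2
β2 stroke→J1
β3 stroke→J1
β4 stroke→I1
β5 stroke→J1
β6 stroke→I2

β2 |J1  (Se1 (Se) sets effort on bond)
β3 |J1  (Se2 fixes effort; stroke away)
β4 |I1  (I1 integral (f out))
β0 |J1  (J1: bond 4 brought flow, rest push out)
β5 |J1  (J1: bond 4 brought flow, rest push out)
β1 |J2  (GY1 both-in/both-out from 0)
β6 |I2  (J2 effort already set via bond 1)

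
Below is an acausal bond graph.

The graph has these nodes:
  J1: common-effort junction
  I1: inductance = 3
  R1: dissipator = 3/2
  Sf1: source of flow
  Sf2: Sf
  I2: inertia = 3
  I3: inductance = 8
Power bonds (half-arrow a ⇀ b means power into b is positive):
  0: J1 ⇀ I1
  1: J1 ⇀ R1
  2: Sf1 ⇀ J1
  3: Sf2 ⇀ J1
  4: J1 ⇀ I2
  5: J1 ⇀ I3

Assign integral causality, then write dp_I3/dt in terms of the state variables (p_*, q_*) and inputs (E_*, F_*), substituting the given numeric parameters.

b2 stroke→Sf1  (Sf1: flow source, stroke at near end)
b3 stroke→Sf2  (Sf2 fixes flow; stroke at Sf2)
b0 stroke→I1  (I1 outputs flow p/I1)
b4 stroke→I2  (prefer integral on I2)
b5 stroke→I3  (I3: I, integral causality)
b1 stroke→J1  (J1: last free bond brings effort in)

dp_I3/dt = 3*F_Sf1/2 + 3*F_Sf2/2 - p_I1/2 - p_I2/2 - 3*p_I3/16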